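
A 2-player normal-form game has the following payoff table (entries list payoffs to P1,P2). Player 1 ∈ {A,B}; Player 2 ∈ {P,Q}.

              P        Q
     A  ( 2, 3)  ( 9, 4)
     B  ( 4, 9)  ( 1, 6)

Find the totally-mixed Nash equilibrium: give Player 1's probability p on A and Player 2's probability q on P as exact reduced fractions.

(p,q) = (3/4, 4/5)

P1 indiff ⇒ q·2+(1-q)·9 = q·4+(1-q)·1 ⇒ q(-2) = (1-q)(-8) ⇒ q = 4/5
P2 indiff ⇒ p·3+(1-p)·9 = p·4+(1-p)·6 ⇒ p(-1) = (1-p)(-3) ⇒ p = 3/4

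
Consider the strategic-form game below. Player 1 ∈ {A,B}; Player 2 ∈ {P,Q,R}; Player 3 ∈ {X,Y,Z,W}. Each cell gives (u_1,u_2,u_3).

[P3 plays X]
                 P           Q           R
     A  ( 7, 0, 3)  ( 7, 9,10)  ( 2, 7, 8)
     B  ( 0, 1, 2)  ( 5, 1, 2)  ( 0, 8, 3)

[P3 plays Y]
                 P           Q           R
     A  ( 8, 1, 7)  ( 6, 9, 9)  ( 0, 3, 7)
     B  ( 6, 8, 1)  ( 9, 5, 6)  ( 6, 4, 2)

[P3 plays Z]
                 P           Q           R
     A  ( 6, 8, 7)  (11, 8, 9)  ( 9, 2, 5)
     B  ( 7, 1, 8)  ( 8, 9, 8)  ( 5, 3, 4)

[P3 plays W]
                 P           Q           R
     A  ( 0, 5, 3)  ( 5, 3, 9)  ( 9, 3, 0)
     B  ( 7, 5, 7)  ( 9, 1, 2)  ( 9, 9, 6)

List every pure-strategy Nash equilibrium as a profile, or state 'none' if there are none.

(A,P,X): not NE [P2→Q gives 9>0; P3→Z gives 7>3]
(A,P,Y): not NE [P2→Q gives 9>1]
(A,P,Z): not NE [P1→B gives 7>6]
(A,P,W): not NE [P1→B gives 7>0; P3→Z gives 7>3]
(A,Q,X): NE
(A,Q,Y): not NE [P1→B gives 9>6; P3→X gives 10>9]
(A,Q,Z): not NE [P3→X gives 10>9]
(A,Q,W): not NE [P1→B gives 9>5; P2→P gives 5>3; P3→X gives 10>9]
(A,R,X): not NE [P2→Q gives 9>7]
(A,R,Y): not NE [P1→B gives 6>0; P2→Q gives 9>3; P3→X gives 8>7]
(A,R,Z): not NE [P2→Q gives 8>2; P3→X gives 8>5]
(A,R,W): not NE [P2→P gives 5>3; P3→X gives 8>0]
(B,P,X): not NE [P1→A gives 7>0; P2→R gives 8>1; P3→Z gives 8>2]
(B,P,Y): not NE [P1→A gives 8>6; P3→Z gives 8>1]
(B,P,Z): not NE [P2→Q gives 9>1]
(B,P,W): not NE [P2→R gives 9>5; P3→Z gives 8>7]
(B,Q,X): not NE [P1→A gives 7>5; P2→R gives 8>1; P3→Z gives 8>2]
(B,Q,Y): not NE [P2→P gives 8>5; P3→Z gives 8>6]
(B,Q,Z): not NE [P1→A gives 11>8]
(B,Q,W): not NE [P2→R gives 9>1; P3→Z gives 8>2]
(B,R,X): not NE [P1→A gives 2>0; P3→W gives 6>3]
(B,R,Y): not NE [P2→P gives 8>4; P3→W gives 6>2]
(B,R,Z): not NE [P1→A gives 9>5; P2→Q gives 9>3; P3→W gives 6>4]
(B,R,W): NE

Nash profiles: (A,Q,X), (B,R,W)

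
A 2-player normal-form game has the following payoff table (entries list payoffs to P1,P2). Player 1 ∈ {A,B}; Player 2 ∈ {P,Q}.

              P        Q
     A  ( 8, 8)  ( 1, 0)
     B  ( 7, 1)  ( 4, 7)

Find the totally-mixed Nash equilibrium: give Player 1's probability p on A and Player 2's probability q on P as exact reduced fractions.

P1 indiff ⇒ q·8+(1-q)·1 = q·7+(1-q)·4 ⇒ q(1) = (1-q)(3) ⇒ q = 3/4
P2 indiff ⇒ p·8+(1-p)·1 = p·0+(1-p)·7 ⇒ p(8) = (1-p)(6) ⇒ p = 3/7

P1 mixes 3/7 on A; P2 mixes 3/4 on P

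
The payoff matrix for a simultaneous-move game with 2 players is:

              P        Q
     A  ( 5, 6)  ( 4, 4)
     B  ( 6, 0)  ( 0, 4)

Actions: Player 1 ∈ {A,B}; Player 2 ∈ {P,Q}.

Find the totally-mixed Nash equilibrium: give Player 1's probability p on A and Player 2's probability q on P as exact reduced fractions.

P1 indiff ⇒ q·5+(1-q)·4 = q·6+(1-q)·0 ⇒ q(-1) = (1-q)(-4) ⇒ q = 4/5
P2 indiff ⇒ p·6+(1-p)·0 = p·4+(1-p)·4 ⇒ p(2) = (1-p)(4) ⇒ p = 2/3

(p,q) = (2/3, 4/5)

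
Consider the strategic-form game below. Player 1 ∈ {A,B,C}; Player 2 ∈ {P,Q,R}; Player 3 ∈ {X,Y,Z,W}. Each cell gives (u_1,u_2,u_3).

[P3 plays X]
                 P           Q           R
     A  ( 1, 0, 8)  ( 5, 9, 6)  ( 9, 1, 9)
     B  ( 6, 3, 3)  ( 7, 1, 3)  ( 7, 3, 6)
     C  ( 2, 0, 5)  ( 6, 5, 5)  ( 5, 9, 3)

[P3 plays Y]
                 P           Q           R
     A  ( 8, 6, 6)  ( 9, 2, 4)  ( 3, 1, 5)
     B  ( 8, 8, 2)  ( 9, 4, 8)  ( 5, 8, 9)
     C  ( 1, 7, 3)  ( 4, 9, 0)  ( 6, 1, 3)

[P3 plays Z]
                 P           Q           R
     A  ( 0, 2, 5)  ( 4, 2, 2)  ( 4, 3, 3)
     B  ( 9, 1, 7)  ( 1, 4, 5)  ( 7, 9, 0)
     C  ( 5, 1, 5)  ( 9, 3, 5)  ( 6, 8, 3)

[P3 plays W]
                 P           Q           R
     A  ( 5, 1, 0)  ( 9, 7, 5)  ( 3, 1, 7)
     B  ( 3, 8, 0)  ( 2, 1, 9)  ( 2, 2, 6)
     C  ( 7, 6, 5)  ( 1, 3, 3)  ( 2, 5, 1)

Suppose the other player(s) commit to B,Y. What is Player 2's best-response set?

u_2(P vs B,Y) = 8
u_2(Q vs B,Y) = 4
u_2(R vs B,Y) = 8
max payoff 8 at {P,R}

argmax u_2 = {P,R}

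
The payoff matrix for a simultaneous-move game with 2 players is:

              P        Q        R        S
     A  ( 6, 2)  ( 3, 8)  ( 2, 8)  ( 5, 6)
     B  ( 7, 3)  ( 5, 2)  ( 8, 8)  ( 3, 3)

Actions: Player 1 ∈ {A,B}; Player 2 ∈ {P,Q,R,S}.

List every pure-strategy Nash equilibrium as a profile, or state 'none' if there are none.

NE set: (B,R)

(A,P): not NE [P1→B gives 7>6; P2→R gives 8>2]
(A,Q): not NE [P1→B gives 5>3]
(A,R): not NE [P1→B gives 8>2]
(A,S): not NE [P2→R gives 8>6]
(B,P): not NE [P2→R gives 8>3]
(B,Q): not NE [P2→R gives 8>2]
(B,R): NE
(B,S): not NE [P1→A gives 5>3; P2→R gives 8>3]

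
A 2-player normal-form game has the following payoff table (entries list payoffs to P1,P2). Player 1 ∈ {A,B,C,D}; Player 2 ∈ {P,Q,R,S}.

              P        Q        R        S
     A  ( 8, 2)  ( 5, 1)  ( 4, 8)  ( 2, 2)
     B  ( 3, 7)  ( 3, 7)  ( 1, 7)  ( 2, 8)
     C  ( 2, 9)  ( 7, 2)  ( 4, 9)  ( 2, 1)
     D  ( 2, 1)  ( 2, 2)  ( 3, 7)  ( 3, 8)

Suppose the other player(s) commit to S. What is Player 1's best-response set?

u_1(A vs S) = 2
u_1(B vs S) = 2
u_1(C vs S) = 2
u_1(D vs S) = 3
max payoff 3 at {D}

P1 best: {D}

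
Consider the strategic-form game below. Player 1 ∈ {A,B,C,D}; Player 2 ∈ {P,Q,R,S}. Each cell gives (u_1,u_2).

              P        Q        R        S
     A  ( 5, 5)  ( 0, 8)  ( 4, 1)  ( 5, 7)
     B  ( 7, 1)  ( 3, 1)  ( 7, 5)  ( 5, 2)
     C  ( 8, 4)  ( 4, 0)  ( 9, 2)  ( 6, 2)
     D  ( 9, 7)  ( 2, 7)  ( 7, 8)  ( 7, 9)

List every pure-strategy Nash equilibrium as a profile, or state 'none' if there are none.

(A,P): not NE [P1→D gives 9>5; P2→Q gives 8>5]
(A,Q): not NE [P1→C gives 4>0]
(A,R): not NE [P1→C gives 9>4; P2→Q gives 8>1]
(A,S): not NE [P1→D gives 7>5; P2→Q gives 8>7]
(B,P): not NE [P1→D gives 9>7; P2→R gives 5>1]
(B,Q): not NE [P1→C gives 4>3; P2→R gives 5>1]
(B,R): not NE [P1→C gives 9>7]
(B,S): not NE [P1→D gives 7>5; P2→R gives 5>2]
(C,P): not NE [P1→D gives 9>8]
(C,Q): not NE [P2→P gives 4>0]
(C,R): not NE [P2→P gives 4>2]
(C,S): not NE [P1→D gives 7>6; P2→P gives 4>2]
(D,P): not NE [P2→S gives 9>7]
(D,Q): not NE [P1→C gives 4>2; P2→S gives 9>7]
(D,R): not NE [P1→C gives 9>7; P2→S gives 9>8]
(D,S): NE

NE set: (D,S)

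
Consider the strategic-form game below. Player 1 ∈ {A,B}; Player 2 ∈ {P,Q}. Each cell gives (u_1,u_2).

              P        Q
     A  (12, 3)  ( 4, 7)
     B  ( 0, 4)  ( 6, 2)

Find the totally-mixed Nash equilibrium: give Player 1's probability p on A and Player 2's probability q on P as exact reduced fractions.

(p,q) = (1/3, 1/7)

P1 indiff ⇒ q·12+(1-q)·4 = q·0+(1-q)·6 ⇒ q(12) = (1-q)(2) ⇒ q = 1/7
P2 indiff ⇒ p·3+(1-p)·4 = p·7+(1-p)·2 ⇒ p(-4) = (1-p)(-2) ⇒ p = 1/3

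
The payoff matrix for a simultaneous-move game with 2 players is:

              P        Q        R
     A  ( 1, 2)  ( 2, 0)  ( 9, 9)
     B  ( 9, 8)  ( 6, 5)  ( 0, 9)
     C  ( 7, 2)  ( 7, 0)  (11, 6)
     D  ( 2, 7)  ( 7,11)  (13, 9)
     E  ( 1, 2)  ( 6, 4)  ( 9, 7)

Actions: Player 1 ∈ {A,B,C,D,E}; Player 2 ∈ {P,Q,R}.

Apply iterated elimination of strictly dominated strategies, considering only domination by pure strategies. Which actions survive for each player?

P1 drop A (C beats it: P:7>1 Q:7>2 R:11>9)
P1 drop E (C beats it: P:7>1 Q:7>6 R:11>9)
P2 drop P (R beats it: B:9>8 C:6>2 D:9>7)
P1 drop B (C beats it: Q:7>6 R:11>0)
P1→{C,D} P2→{Q,R}

Survivors P1:{C,D} P2:{Q,R}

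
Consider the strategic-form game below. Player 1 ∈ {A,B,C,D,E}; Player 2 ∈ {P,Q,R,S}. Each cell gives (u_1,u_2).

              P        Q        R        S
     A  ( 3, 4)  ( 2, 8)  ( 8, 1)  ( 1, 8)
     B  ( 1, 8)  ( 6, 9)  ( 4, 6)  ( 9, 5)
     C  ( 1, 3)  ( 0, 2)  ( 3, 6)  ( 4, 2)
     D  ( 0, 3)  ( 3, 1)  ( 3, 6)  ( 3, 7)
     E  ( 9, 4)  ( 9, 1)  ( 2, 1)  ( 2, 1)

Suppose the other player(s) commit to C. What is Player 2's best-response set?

u_2(P vs C) = 3
u_2(Q vs C) = 2
u_2(R vs C) = 6
u_2(S vs C) = 2
max payoff 6 at {R}

P2 best: {R}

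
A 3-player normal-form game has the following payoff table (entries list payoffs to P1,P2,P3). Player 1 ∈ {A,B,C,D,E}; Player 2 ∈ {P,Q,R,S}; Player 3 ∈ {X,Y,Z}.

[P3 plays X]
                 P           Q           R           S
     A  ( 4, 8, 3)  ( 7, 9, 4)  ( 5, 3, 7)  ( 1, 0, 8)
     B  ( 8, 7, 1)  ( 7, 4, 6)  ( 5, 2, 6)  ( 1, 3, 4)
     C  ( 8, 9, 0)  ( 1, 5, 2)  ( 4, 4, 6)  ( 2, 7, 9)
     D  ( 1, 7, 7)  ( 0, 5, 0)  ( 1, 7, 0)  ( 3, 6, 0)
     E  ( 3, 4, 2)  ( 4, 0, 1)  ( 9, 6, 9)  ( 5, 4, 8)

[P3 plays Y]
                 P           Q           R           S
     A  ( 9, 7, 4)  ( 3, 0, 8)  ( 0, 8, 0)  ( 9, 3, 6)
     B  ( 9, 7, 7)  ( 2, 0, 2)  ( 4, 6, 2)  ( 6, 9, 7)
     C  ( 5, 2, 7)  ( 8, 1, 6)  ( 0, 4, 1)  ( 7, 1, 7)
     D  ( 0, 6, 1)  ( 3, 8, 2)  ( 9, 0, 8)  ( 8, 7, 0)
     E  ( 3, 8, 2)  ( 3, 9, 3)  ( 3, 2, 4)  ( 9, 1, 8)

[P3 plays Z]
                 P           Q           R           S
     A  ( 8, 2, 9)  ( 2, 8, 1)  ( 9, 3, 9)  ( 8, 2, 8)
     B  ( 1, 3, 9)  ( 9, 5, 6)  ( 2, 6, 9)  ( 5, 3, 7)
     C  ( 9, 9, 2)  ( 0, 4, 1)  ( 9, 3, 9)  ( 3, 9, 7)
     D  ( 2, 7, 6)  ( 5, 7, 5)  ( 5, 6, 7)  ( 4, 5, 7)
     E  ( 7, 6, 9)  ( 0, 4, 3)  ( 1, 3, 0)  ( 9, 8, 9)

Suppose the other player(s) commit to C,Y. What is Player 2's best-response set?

u_2(P vs C,Y) = 2
u_2(Q vs C,Y) = 1
u_2(R vs C,Y) = 4
u_2(S vs C,Y) = 1
max payoff 4 at {R}

BR_2 = {R}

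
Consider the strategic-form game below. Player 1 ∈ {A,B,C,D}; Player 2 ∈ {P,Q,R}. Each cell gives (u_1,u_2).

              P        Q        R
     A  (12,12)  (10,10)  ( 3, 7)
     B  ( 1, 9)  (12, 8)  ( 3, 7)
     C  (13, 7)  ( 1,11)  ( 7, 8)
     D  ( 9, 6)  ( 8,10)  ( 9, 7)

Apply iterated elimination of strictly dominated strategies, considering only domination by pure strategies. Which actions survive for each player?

P2 drop R (Q beats it: A:10>7 B:8>7 C:11>8 D:10>7)
P1 drop D (A beats it: P:12>9 Q:10>8)
P1→{A,B,C} P2→{P,Q}

IESDS → P1:{A,B,C} P2:{P,Q}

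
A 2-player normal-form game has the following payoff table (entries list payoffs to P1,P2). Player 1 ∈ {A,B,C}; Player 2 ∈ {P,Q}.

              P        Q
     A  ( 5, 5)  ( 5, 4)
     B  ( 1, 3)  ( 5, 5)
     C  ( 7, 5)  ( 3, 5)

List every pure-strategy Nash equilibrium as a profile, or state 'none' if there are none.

(A,P): not NE [P1→C gives 7>5]
(A,Q): not NE [P2→P gives 5>4]
(B,P): not NE [P1→C gives 7>1; P2→Q gives 5>3]
(B,Q): NE
(C,P): NE
(C,Q): not NE [P1→B gives 5>3]

NE set: (B,Q), (C,P)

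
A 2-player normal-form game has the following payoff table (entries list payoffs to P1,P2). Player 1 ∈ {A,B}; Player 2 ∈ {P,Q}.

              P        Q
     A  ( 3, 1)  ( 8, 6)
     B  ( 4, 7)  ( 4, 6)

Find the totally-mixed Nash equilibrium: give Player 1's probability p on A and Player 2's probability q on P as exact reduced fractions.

P1 indiff ⇒ q·3+(1-q)·8 = q·4+(1-q)·4 ⇒ q(-1) = (1-q)(-4) ⇒ q = 4/5
P2 indiff ⇒ p·1+(1-p)·7 = p·6+(1-p)·6 ⇒ p(-5) = (1-p)(-1) ⇒ p = 1/6

(p,q) = (1/6, 4/5)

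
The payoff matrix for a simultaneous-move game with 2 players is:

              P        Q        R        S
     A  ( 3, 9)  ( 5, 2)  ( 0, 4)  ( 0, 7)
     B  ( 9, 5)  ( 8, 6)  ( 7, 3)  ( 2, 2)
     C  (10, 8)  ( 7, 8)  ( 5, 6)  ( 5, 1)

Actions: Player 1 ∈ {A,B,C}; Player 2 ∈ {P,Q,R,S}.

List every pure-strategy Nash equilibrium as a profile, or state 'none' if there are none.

NE set: (B,Q), (C,P)

(A,P): not NE [P1→C gives 10>3]
(A,Q): not NE [P1→B gives 8>5; P2→P gives 9>2]
(A,R): not NE [P1→B gives 7>0; P2→P gives 9>4]
(A,S): not NE [P1→C gives 5>0; P2→P gives 9>7]
(B,P): not NE [P1→C gives 10>9; P2→Q gives 6>5]
(B,Q): NE
(B,R): not NE [P2→Q gives 6>3]
(B,S): not NE [P1→C gives 5>2; P2→Q gives 6>2]
(C,P): NE
(C,Q): not NE [P1→B gives 8>7]
(C,R): not NE [P1→B gives 7>5; P2→Q gives 8>6]
(C,S): not NE [P2→Q gives 8>1]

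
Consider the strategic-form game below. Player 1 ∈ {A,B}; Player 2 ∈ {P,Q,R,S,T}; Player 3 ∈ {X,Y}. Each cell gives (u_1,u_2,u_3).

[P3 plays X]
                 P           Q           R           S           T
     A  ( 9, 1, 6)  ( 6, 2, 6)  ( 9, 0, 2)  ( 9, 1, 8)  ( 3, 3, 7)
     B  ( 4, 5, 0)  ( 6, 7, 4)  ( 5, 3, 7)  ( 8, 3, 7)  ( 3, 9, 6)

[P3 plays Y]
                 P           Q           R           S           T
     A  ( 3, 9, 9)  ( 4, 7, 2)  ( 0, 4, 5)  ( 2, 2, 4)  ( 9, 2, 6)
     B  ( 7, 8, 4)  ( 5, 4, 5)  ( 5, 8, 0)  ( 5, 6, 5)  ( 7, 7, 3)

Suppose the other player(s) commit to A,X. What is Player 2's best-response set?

u_2(P vs A,X) = 1
u_2(Q vs A,X) = 2
u_2(R vs A,X) = 0
u_2(S vs A,X) = 1
u_2(T vs A,X) = 3
max payoff 3 at {T}

BR_2 = {T}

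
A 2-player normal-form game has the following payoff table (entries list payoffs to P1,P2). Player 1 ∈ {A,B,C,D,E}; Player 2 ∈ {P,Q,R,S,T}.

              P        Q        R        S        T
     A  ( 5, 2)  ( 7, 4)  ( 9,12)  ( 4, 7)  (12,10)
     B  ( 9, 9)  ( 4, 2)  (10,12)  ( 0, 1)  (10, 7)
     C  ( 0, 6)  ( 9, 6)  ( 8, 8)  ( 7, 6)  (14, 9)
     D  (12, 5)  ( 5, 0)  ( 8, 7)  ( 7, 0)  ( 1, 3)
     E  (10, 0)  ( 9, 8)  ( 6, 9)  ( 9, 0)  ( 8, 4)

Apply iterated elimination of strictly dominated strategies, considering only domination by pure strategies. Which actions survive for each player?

P2 drop P (R beats it: A:12>2 B:12>9 C:8>6 D:7>5 E:9>0)
P2 drop Q (R beats it: A:12>4 B:12>2 C:8>6 D:7>0 E:9>8)
P2 drop S (R beats it: A:12>7 B:12>1 C:8>6 D:7>0 E:9>0)
P1 drop D (A beats it: R:9>8 T:12>1)
P1 drop E (A beats it: R:9>6 T:12>8)
P1→{A,B,C} P2→{R,T}

IESDS → P1:{A,B,C} P2:{R,T}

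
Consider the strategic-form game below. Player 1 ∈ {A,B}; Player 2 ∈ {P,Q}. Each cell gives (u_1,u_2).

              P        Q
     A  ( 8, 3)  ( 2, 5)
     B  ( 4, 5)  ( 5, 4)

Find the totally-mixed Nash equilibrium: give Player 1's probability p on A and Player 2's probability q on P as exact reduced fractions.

P1 mixes 1/3 on A; P2 mixes 3/7 on P

P1 indiff ⇒ q·8+(1-q)·2 = q·4+(1-q)·5 ⇒ q(4) = (1-q)(3) ⇒ q = 3/7
P2 indiff ⇒ p·3+(1-p)·5 = p·5+(1-p)·4 ⇒ p(-2) = (1-p)(-1) ⇒ p = 1/3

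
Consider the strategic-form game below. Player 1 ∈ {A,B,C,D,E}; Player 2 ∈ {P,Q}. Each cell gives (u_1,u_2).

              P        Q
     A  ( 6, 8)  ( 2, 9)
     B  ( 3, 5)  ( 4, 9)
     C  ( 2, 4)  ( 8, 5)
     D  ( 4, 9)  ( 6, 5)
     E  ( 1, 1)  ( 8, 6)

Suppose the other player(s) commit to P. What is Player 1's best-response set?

P1 best: {A}

u_1(A vs P) = 6
u_1(B vs P) = 3
u_1(C vs P) = 2
u_1(D vs P) = 4
u_1(E vs P) = 1
max payoff 6 at {A}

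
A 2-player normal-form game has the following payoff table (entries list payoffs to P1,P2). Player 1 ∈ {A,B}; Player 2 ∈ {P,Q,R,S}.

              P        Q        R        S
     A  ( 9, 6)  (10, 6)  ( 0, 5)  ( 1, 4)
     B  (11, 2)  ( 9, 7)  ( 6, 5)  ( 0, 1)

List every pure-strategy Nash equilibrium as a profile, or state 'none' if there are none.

(A,P): not NE [P1→B gives 11>9]
(A,Q): NE
(A,R): not NE [P1→B gives 6>0; P2→Q gives 6>5]
(A,S): not NE [P2→Q gives 6>4]
(B,P): not NE [P2→Q gives 7>2]
(B,Q): not NE [P1→A gives 10>9]
(B,R): not NE [P2→Q gives 7>5]
(B,S): not NE [P1→A gives 1>0; P2→Q gives 7>1]

PSNE = {(A,Q)}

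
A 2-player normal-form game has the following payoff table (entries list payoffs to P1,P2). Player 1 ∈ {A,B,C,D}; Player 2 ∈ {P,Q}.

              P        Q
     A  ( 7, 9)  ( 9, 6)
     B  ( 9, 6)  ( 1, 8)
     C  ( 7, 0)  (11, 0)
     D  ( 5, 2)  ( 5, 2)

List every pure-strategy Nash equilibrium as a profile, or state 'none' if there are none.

PSNE = {(C,Q)}

(A,P): not NE [P1→B gives 9>7]
(A,Q): not NE [P1→C gives 11>9; P2→P gives 9>6]
(B,P): not NE [P2→Q gives 8>6]
(B,Q): not NE [P1→C gives 11>1]
(C,P): not NE [P1→B gives 9>7]
(C,Q): NE
(D,P): not NE [P1→B gives 9>5]
(D,Q): not NE [P1→C gives 11>5]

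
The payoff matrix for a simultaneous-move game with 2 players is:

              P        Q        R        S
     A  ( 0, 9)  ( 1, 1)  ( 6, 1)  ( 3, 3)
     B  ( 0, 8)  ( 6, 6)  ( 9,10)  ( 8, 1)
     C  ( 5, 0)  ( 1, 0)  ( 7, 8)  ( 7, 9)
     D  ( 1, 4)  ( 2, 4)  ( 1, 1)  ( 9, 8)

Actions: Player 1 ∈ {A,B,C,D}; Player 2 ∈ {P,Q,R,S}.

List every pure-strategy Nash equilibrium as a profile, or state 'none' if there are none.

NE set: (B,R), (D,S)

(A,P): not NE [P1→C gives 5>0]
(A,Q): not NE [P1→B gives 6>1; P2→P gives 9>1]
(A,R): not NE [P1→B gives 9>6; P2→P gives 9>1]
(A,S): not NE [P1→D gives 9>3; P2→P gives 9>3]
(B,P): not NE [P1→C gives 5>0; P2→R gives 10>8]
(B,Q): not NE [P2→R gives 10>6]
(B,R): NE
(B,S): not NE [P1→D gives 9>8; P2→R gives 10>1]
(C,P): not NE [P2→S gives 9>0]
(C,Q): not NE [P1→B gives 6>1; P2→S gives 9>0]
(C,R): not NE [P1→B gives 9>7; P2→S gives 9>8]
(C,S): not NE [P1→D gives 9>7]
(D,P): not NE [P1→C gives 5>1; P2→S gives 8>4]
(D,Q): not NE [P1→B gives 6>2; P2→S gives 8>4]
(D,R): not NE [P1→B gives 9>1; P2→S gives 8>1]
(D,S): NE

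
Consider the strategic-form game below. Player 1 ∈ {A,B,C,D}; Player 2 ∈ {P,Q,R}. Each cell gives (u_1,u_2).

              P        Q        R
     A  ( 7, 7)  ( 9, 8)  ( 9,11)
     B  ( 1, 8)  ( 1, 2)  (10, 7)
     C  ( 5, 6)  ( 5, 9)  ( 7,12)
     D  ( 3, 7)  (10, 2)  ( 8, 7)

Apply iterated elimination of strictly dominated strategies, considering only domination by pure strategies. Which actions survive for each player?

Remaining: P1:{A,B} P2:{P,R}

P1 drop C (A beats it: P:7>5 Q:9>5 R:9>7)
P2 drop Q (R beats it: A:11>8 B:7>2 D:7>2)
P1 drop D (A beats it: P:7>3 R:9>8)
P1→{A,B} P2→{P,R}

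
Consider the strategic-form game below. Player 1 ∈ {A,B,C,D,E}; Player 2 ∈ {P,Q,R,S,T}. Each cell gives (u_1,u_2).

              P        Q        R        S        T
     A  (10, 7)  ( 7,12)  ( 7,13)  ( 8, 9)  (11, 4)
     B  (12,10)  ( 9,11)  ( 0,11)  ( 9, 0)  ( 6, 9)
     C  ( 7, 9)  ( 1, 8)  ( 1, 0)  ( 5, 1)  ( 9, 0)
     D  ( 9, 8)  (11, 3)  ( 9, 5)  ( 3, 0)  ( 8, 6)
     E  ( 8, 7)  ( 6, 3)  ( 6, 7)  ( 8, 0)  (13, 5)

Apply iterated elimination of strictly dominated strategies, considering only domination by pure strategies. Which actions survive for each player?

Remaining: P1:{A,B,D} P2:{P,Q,R}

P1 drop C (A beats it: P:10>7 Q:7>1 R:7>1 S:8>5 T:11>9)
P2 drop S (Q beats it: A:12>9 B:11>0 D:3>0 E:3>0)
P2 drop T (P beats it: A:7>4 B:10>9 D:8>6 E:7>5)
P1 drop E (A beats it: P:10>8 Q:7>6 R:7>6)
P1→{A,B,D} P2→{P,Q,R}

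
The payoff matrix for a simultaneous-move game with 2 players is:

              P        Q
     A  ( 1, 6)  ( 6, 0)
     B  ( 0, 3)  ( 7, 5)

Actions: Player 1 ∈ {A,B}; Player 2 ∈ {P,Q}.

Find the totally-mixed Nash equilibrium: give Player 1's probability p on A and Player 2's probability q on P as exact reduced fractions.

P1 indiff ⇒ q·1+(1-q)·6 = q·0+(1-q)·7 ⇒ q(1) = (1-q)(1) ⇒ q = 1/2
P2 indiff ⇒ p·6+(1-p)·3 = p·0+(1-p)·5 ⇒ p(6) = (1-p)(2) ⇒ p = 1/4

p=1/4, q=1/2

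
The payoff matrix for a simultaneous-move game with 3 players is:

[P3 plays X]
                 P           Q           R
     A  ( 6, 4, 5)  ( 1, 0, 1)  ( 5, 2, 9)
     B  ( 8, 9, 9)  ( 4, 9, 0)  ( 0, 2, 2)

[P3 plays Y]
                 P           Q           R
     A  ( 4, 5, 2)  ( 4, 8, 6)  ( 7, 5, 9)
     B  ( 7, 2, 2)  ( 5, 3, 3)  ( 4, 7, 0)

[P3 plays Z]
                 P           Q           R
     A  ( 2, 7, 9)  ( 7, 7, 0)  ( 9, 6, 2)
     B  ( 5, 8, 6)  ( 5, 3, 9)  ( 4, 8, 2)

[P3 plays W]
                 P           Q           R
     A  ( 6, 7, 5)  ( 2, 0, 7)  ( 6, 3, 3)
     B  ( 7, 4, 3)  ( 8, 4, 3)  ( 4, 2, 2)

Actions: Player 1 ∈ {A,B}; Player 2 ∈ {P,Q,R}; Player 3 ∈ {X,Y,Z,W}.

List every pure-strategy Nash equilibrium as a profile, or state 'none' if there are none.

PSNE = {(B,P,X)}

(A,P,X): not NE [P1→B gives 8>6; P3→Z gives 9>5]
(A,P,Y): not NE [P1→B gives 7>4; P2→Q gives 8>5; P3→Z gives 9>2]
(A,P,Z): not NE [P1→B gives 5>2]
(A,P,W): not NE [P1→B gives 7>6; P3→Z gives 9>5]
(A,Q,X): not NE [P1→B gives 4>1; P2→P gives 4>0; P3→W gives 7>1]
(A,Q,Y): not NE [P1→B gives 5>4; P3→W gives 7>6]
(A,Q,Z): not NE [P3→W gives 7>0]
(A,Q,W): not NE [P1→B gives 8>2; P2→P gives 7>0]
(A,R,X): not NE [P2→P gives 4>2]
(A,R,Y): not NE [P2→Q gives 8>5]
(A,R,Z): not NE [P2→Q gives 7>6; P3→Y gives 9>2]
(A,R,W): not NE [P2→P gives 7>3; P3→Y gives 9>3]
(B,P,X): NE
(B,P,Y): not NE [P2→R gives 7>2; P3→X gives 9>2]
(B,P,Z): not NE [P3→X gives 9>6]
(B,P,W): not NE [P3→X gives 9>3]
(B,Q,X): not NE [P3→Z gives 9>0]
(B,Q,Y): not NE [P2→R gives 7>3; P3→Z gives 9>3]
(B,Q,Z): not NE [P1→A gives 7>5; P2→R gives 8>3]
(B,Q,W): not NE [P3→Z gives 9>3]
(B,R,X): not NE [P1→A gives 5>0; P2→Q gives 9>2]
(B,R,Y): not NE [P1→A gives 7>4; P3→W gives 2>0]
(B,R,Z): not NE [P1→A gives 9>4]
(B,R,W): not NE [P1→A gives 6>4; P2→Q gives 4>2]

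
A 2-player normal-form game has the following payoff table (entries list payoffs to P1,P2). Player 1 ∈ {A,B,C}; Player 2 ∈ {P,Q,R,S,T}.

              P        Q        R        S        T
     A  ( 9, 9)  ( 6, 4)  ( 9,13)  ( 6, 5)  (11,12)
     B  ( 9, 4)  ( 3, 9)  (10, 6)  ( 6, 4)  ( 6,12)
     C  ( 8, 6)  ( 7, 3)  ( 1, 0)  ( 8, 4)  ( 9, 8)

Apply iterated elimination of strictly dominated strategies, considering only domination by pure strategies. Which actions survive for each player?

P2 drop P (T beats it: A:12>9 B:12>4 C:8>6)
P2 drop Q (T beats it: A:12>4 B:12>9 C:8>3)
P2 drop S (T beats it: A:12>5 B:12>4 C:8>4)
P1 drop C (A beats it: R:9>1 T:11>9)
P1→{A,B} P2→{R,T}

Survivors P1:{A,B} P2:{R,T}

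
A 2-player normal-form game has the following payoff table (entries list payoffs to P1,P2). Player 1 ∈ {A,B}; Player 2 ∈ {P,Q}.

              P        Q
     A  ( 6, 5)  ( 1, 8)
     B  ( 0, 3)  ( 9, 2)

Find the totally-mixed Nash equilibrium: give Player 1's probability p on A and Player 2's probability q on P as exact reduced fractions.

P1 mixes 1/4 on A; P2 mixes 4/7 on P

P1 indiff ⇒ q·6+(1-q)·1 = q·0+(1-q)·9 ⇒ q(6) = (1-q)(8) ⇒ q = 4/7
P2 indiff ⇒ p·5+(1-p)·3 = p·8+(1-p)·2 ⇒ p(-3) = (1-p)(-1) ⇒ p = 1/4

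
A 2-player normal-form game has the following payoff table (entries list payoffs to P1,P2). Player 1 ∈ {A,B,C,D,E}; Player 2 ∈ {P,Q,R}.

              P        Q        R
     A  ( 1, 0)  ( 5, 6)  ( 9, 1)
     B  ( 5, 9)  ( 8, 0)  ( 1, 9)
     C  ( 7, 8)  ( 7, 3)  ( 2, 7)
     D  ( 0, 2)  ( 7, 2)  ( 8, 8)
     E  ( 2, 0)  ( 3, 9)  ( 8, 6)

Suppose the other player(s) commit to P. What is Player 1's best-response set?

u_1(A vs P) = 1
u_1(B vs P) = 5
u_1(C vs P) = 7
u_1(D vs P) = 0
u_1(E vs P) = 2
max payoff 7 at {C}

BR_1 = {C}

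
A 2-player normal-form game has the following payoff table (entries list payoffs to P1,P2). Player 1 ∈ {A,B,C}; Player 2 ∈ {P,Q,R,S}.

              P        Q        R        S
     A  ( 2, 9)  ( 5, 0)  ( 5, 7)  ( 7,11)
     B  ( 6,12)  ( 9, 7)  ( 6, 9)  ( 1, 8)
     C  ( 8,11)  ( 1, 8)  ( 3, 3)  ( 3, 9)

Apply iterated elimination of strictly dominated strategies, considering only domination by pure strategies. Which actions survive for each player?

Survivors P1:{A,C} P2:{P,S}

P2 drop Q (P beats it: A:9>0 B:12>7 C:11>8)
P2 drop R (P beats it: A:9>7 B:12>9 C:11>3)
P1 drop B (C beats it: P:8>6 S:3>1)
P1→{A,C} P2→{P,S}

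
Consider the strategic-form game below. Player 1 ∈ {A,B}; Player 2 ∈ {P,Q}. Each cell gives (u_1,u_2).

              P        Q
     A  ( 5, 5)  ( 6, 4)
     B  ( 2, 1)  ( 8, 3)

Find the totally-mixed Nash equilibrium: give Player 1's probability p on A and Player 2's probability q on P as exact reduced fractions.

P1 mixes 2/3 on A; P2 mixes 2/5 on P

P1 indiff ⇒ q·5+(1-q)·6 = q·2+(1-q)·8 ⇒ q(3) = (1-q)(2) ⇒ q = 2/5
P2 indiff ⇒ p·5+(1-p)·1 = p·4+(1-p)·3 ⇒ p(1) = (1-p)(2) ⇒ p = 2/3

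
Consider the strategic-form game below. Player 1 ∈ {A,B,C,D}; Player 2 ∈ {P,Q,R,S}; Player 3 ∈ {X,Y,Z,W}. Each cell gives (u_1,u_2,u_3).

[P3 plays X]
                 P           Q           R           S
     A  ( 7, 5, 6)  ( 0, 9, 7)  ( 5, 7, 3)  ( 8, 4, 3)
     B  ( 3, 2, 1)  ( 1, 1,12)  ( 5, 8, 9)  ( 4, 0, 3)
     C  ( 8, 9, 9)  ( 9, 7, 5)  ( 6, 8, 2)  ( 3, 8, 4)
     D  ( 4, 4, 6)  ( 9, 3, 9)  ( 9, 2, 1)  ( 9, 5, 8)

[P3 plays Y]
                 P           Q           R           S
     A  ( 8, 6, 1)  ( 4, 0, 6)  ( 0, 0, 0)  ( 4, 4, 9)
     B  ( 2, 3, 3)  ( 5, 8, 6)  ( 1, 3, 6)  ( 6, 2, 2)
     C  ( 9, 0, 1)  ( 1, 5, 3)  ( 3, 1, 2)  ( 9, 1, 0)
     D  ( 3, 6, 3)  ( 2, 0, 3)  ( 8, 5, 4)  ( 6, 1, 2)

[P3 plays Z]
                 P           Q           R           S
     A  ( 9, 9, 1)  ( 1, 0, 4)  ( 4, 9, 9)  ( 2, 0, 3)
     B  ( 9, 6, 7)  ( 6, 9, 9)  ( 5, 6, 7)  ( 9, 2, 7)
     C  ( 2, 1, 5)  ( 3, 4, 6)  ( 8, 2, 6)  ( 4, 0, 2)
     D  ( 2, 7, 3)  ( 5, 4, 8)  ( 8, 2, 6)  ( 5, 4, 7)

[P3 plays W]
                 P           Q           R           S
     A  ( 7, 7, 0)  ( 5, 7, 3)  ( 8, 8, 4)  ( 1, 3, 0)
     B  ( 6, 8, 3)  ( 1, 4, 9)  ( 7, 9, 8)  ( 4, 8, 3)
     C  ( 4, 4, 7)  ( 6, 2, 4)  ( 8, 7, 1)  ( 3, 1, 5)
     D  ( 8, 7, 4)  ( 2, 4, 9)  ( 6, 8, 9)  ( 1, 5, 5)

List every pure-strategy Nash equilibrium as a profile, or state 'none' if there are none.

(A,P,X): not NE [P1→C gives 8>7; P2→Q gives 9>5]
(A,P,Y): not NE [P1→C gives 9>8; P3→X gives 6>1]
(A,P,Z): not NE [P3→X gives 6>1]
(A,P,W): not NE [P1→D gives 8>7; P2→R gives 8>7; P3→X gives 6>0]
(A,Q,X): not NE [P1→D gives 9>0]
(A,Q,Y): not NE [P1→B gives 5>4; P2→P gives 6>0; P3→X gives 7>6]
(A,Q,Z): not NE [P1→B gives 6>1; P2→R gives 9>0; P3→X gives 7>4]
(A,Q,W): not NE [P1→C gives 6>5; P2→R gives 8>7; P3→X gives 7>3]
(A,R,X): not NE [P1→D gives 9>5; P2→Q gives 9>7; P3→Z gives 9>3]
(A,R,Y): not NE [P1→D gives 8>0; P2→P gives 6>0; P3→Z gives 9>0]
(A,R,Z): not NE [P1→D gives 8>4]
(A,R,W): not NE [P3→Z gives 9>4]
(A,S,X): not NE [P1→D gives 9>8; P2→Q gives 9>4; P3→Y gives 9>3]
(A,S,Y): not NE [P1→C gives 9>4; P2→P gives 6>4]
(A,S,Z): not NE [P1→B gives 9>2; P2→R gives 9>0; P3→Y gives 9>3]
(A,S,W): not NE [P1→B gives 4>1; P2→R gives 8>3; P3→Y gives 9>0]
(B,P,X): not NE [P1→C gives 8>3; P2→R gives 8>2; P3→Z gives 7>1]
(B,P,Y): not NE [P1→C gives 9>2; P2→Q gives 8>3; P3→Z gives 7>3]
(B,P,Z): not NE [P2→Q gives 9>6]
(B,P,W): not NE [P1→D gives 8>6; P2→R gives 9>8; P3→Z gives 7>3]
(B,Q,X): not NE [P1→D gives 9>1; P2→R gives 8>1]
(B,Q,Y): not NE [P3→X gives 12>6]
(B,Q,Z): not NE [P3→X gives 12>9]
(B,Q,W): not NE [P1→C gives 6>1; P2→R gives 9>4; P3→X gives 12>9]
(B,R,X): not NE [P1→D gives 9>5]
(B,R,Y): not NE [P1→D gives 8>1; P2→Q gives 8>3; P3→X gives 9>6]
(B,R,Z): not NE [P1→D gives 8>5; P2→Q gives 9>6; P3→X gives 9>7]
(B,R,W): not NE [P1→C gives 8>7; P3→X gives 9>8]
(B,S,X): not NE [P1→D gives 9>4; P2→R gives 8>0; P3→Z gives 7>3]
(B,S,Y): not NE [P1→C gives 9>6; P2→Q gives 8>2; P3→Z gives 7>2]
(B,S,Z): not NE [P2→Q gives 9>2]
(B,S,W): not NE [P2→R gives 9>8; P3→Z gives 7>3]
(C,P,X): NE
(C,P,Y): not NE [P2→Q gives 5>0; P3→X gives 9>1]
(C,P,Z): not NE [P1→B gives 9>2; P2→Q gives 4>1; P3→X gives 9>5]
(C,P,W): not NE [P1→D gives 8>4; P2→R gives 7>4; P3→X gives 9>7]
(C,Q,X): not NE [P2→P gives 9>7; P3→Z gives 6>5]
(C,Q,Y): not NE [P1→B gives 5>1; P3→Z gives 6>3]
(C,Q,Z): not NE [P1→B gives 6>3]
(C,Q,W): not NE [P2→R gives 7>2; P3→Z gives 6>4]
(C,R,X): not NE [P1→D gives 9>6; P2→P gives 9>8; P3→Z gives 6>2]
(C,R,Y): not NE [P1→D gives 8>3; P2→Q gives 5>1; P3→Z gives 6>2]
(C,R,Z): not NE [P2→Q gives 4>2]
(C,R,W): not NE [P3→Z gives 6>1]
(C,S,X): not NE [P1→D gives 9>3; P2→P gives 9>8; P3→W gives 5>4]
(C,S,Y): not NE [P2→Q gives 5>1; P3→W gives 5>0]
(C,S,Z): not NE [P1→B gives 9>4; P2→Q gives 4>0; P3→W gives 5>2]
(C,S,W): not NE [P1→B gives 4>3; P2→R gives 7>1]
(D,P,X): not NE [P1→C gives 8>4; P2→S gives 5>4]
(D,P,Y): not NE [P1→C gives 9>3; P3→X gives 6>3]
(D,P,Z): not NE [P1→B gives 9>2; P3→X gives 6>3]
(D,P,W): not NE [P2→R gives 8>7; P3→X gives 6>4]
(D,Q,X): not NE [P2→S gives 5>3]
(D,Q,Y): not NE [P1→B gives 5>2; P2→P gives 6>0; P3→W gives 9>3]
(D,Q,Z): not NE [P1→B gives 6>5; P2→P gives 7>4; P3→W gives 9>8]
(D,Q,W): not NE [P1→C gives 6>2; P2→R gives 8>4]
(D,R,X): not NE [P2→S gives 5>2; P3→W gives 9>1]
(D,R,Y): not NE [P2→P gives 6>5; P3→W gives 9>4]
(D,R,Z): not NE [P2→P gives 7>2; P3→W gives 9>6]
(D,R,W): not NE [P1→C gives 8>6]
(D,S,X): NE
(D,S,Y): not NE [P1→C gives 9>6; P2→P gives 6>1; P3→X gives 8>2]
(D,S,Z): not NE [P1→B gives 9>5; P2→P gives 7>4; P3→X gives 8>7]
(D,S,W): not NE [P1→B gives 4>1; P2→R gives 8>5; P3→X gives 8>5]

NE set: (C,P,X), (D,S,X)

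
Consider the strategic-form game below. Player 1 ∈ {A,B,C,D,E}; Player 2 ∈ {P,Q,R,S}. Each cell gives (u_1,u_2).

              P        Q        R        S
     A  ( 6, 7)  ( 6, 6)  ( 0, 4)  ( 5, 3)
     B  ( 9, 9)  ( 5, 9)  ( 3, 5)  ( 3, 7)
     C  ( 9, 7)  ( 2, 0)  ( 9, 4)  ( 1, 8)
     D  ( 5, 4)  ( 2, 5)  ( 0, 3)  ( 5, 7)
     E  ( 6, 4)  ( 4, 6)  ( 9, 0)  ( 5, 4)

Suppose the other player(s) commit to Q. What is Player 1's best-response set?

u_1(A vs Q) = 6
u_1(B vs Q) = 5
u_1(C vs Q) = 2
u_1(D vs Q) = 2
u_1(E vs Q) = 4
max payoff 6 at {A}

P1 best: {A}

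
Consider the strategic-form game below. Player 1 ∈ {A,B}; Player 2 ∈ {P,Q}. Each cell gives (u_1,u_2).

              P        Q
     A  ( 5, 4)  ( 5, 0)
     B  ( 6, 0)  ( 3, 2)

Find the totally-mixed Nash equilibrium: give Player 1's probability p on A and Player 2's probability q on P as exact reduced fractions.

p=1/3, q=2/3

P1 indiff ⇒ q·5+(1-q)·5 = q·6+(1-q)·3 ⇒ q(-1) = (1-q)(-2) ⇒ q = 2/3
P2 indiff ⇒ p·4+(1-p)·0 = p·0+(1-p)·2 ⇒ p(4) = (1-p)(2) ⇒ p = 1/3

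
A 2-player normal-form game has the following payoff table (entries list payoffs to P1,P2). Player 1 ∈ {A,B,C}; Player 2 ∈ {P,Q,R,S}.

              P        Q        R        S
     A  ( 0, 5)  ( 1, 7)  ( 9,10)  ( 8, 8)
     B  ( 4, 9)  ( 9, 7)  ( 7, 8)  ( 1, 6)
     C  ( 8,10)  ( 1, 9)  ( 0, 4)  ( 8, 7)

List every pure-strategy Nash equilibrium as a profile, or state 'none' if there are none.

NE set: (A,R), (C,P)

(A,P): not NE [P1→C gives 8>0; P2→R gives 10>5]
(A,Q): not NE [P1→B gives 9>1; P2→R gives 10>7]
(A,R): NE
(A,S): not NE [P2→R gives 10>8]
(B,P): not NE [P1→C gives 8>4]
(B,Q): not NE [P2→P gives 9>7]
(B,R): not NE [P1→A gives 9>7; P2→P gives 9>8]
(B,S): not NE [P1→C gives 8>1; P2→P gives 9>6]
(C,P): NE
(C,Q): not NE [P1→B gives 9>1; P2→P gives 10>9]
(C,R): not NE [P1→A gives 9>0; P2→P gives 10>4]
(C,S): not NE [P2→P gives 10>7]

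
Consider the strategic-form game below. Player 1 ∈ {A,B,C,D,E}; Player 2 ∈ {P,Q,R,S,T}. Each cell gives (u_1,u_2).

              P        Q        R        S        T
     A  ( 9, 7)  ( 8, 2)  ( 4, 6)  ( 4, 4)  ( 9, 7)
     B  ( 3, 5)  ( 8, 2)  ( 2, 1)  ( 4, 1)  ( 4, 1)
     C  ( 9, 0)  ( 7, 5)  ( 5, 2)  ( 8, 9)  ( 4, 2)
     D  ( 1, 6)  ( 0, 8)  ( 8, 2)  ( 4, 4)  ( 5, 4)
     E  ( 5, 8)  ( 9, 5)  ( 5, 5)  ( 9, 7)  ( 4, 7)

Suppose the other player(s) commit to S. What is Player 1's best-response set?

P1 best: {E}

u_1(A vs S) = 4
u_1(B vs S) = 4
u_1(C vs S) = 8
u_1(D vs S) = 4
u_1(E vs S) = 9
max payoff 9 at {E}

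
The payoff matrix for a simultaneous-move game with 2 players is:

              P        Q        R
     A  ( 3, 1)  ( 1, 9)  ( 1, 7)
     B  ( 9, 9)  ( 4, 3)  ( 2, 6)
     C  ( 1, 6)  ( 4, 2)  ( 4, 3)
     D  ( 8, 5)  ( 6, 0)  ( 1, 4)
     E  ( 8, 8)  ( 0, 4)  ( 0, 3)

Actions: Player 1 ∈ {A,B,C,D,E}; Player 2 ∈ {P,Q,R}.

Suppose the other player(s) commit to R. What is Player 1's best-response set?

argmax u_1 = {C}

u_1(A vs R) = 1
u_1(B vs R) = 2
u_1(C vs R) = 4
u_1(D vs R) = 1
u_1(E vs R) = 0
max payoff 4 at {C}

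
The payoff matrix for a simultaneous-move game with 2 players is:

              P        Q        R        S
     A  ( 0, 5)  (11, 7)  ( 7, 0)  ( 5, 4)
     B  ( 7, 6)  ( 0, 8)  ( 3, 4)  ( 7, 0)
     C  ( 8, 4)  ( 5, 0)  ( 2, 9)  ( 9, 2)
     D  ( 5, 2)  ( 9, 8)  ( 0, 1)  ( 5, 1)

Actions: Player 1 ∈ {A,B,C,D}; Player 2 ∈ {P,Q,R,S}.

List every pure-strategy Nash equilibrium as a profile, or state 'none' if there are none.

(A,P): not NE [P1→C gives 8>0; P2→Q gives 7>5]
(A,Q): NE
(A,R): not NE [P2→Q gives 7>0]
(A,S): not NE [P1→C gives 9>5; P2→Q gives 7>4]
(B,P): not NE [P1→C gives 8>7; P2→Q gives 8>6]
(B,Q): not NE [P1→A gives 11>0]
(B,R): not NE [P1→A gives 7>3; P2→Q gives 8>4]
(B,S): not NE [P1→C gives 9>7; P2→Q gives 8>0]
(C,P): not NE [P2→R gives 9>4]
(C,Q): not NE [P1→A gives 11>5; P2→R gives 9>0]
(C,R): not NE [P1→A gives 7>2]
(C,S): not NE [P2→R gives 9>2]
(D,P): not NE [P1→C gives 8>5; P2→Q gives 8>2]
(D,Q): not NE [P1→A gives 11>9]
(D,R): not NE [P1→A gives 7>0; P2→Q gives 8>1]
(D,S): not NE [P1→C gives 9>5; P2→Q gives 8>1]

NE set: (A,Q)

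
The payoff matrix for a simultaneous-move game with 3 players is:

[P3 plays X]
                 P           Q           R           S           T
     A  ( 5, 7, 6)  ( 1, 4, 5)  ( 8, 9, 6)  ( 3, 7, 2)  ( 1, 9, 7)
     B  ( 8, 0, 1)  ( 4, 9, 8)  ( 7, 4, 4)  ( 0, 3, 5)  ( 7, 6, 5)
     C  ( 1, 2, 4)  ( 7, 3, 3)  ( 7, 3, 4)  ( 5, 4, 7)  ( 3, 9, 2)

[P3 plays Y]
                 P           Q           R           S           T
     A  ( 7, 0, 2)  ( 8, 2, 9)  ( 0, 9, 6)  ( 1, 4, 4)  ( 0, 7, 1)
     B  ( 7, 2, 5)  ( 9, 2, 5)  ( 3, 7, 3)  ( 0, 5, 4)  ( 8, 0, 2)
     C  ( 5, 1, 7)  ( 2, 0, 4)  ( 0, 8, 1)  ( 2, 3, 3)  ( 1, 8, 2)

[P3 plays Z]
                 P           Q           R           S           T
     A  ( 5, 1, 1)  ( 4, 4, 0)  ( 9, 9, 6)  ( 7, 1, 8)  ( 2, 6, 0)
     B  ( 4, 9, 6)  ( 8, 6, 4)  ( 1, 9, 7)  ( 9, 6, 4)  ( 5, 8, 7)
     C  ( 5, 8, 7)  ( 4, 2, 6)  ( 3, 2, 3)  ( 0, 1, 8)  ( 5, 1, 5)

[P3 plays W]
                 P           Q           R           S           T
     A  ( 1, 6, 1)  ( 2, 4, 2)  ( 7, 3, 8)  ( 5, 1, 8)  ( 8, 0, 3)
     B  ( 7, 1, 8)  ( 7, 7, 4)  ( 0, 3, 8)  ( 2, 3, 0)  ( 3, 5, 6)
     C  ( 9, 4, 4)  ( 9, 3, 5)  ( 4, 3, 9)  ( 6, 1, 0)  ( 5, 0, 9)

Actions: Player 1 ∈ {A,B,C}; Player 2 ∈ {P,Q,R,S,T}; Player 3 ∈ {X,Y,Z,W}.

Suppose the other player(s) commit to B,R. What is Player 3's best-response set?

P3 best: {W}

u_3(X vs B,R) = 4
u_3(Y vs B,R) = 3
u_3(Z vs B,R) = 7
u_3(W vs B,R) = 8
max payoff 8 at {W}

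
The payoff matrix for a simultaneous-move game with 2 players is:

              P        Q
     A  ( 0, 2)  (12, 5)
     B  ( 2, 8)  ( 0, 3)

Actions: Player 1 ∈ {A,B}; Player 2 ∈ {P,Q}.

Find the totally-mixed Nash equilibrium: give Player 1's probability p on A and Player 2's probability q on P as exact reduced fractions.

p=5/8, q=6/7

P1 indiff ⇒ q·0+(1-q)·12 = q·2+(1-q)·0 ⇒ q(-2) = (1-q)(-12) ⇒ q = 6/7
P2 indiff ⇒ p·2+(1-p)·8 = p·5+(1-p)·3 ⇒ p(-3) = (1-p)(-5) ⇒ p = 5/8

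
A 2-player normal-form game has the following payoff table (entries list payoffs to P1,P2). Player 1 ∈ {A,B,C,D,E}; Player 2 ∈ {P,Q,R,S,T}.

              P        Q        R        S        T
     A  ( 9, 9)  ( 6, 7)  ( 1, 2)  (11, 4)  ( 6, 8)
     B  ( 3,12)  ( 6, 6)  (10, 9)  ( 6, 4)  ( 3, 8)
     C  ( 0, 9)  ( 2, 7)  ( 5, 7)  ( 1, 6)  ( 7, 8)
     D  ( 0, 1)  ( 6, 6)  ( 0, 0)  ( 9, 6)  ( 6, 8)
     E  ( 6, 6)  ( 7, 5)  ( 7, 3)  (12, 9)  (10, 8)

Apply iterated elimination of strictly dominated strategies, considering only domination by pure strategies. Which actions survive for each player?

P1 drop C (E beats it: P:6>0 Q:7>2 R:7>5 S:12>1 T:10>7)
P1 drop D (E beats it: P:6>0 Q:7>6 R:7>0 S:12>9 T:10>6)
P2 drop Q (P beats it: A:9>7 B:12>6 E:6>5)
P2 drop R (P beats it: A:9>2 B:12>9 E:6>3)
P1 drop B (A beats it: P:9>3 S:11>6 T:6>3)
P1→{A,E} P2→{P,S,T}

Survivors P1:{A,E} P2:{P,S,T}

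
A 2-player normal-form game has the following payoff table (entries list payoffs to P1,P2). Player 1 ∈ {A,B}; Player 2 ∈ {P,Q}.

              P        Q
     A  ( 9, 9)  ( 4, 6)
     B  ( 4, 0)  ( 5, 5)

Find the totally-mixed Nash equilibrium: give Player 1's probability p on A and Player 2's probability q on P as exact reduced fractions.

P1 indiff ⇒ q·9+(1-q)·4 = q·4+(1-q)·5 ⇒ q(5) = (1-q)(1) ⇒ q = 1/6
P2 indiff ⇒ p·9+(1-p)·0 = p·6+(1-p)·5 ⇒ p(3) = (1-p)(5) ⇒ p = 5/8

(p,q) = (5/8, 1/6)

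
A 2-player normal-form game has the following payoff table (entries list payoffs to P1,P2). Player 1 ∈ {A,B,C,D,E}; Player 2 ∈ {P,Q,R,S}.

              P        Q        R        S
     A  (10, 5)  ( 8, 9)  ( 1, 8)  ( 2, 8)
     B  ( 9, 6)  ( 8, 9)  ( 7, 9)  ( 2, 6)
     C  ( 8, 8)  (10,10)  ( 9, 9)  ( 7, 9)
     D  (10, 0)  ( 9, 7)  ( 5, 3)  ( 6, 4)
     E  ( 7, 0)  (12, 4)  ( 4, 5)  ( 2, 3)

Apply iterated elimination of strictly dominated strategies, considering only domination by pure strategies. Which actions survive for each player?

Survivors P1:{C,E} P2:{Q,R}

P2 drop P (Q beats it: A:9>5 B:9>6 C:10>8 D:7>0 E:4>0)
P1 drop A (C beats it: Q:10>8 R:9>1 S:7>2)
P1 drop B (C beats it: Q:10>8 R:9>7 S:7>2)
P1 drop D (C beats it: Q:10>9 R:9>5 S:7>6)
P2 drop S (Q beats it: C:10>9 E:4>3)
P1→{C,E} P2→{Q,R}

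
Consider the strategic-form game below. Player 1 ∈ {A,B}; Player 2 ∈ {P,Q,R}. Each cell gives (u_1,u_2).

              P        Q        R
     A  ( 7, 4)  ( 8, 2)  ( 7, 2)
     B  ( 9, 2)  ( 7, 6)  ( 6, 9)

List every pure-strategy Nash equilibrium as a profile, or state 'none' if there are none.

Equilibria: none

(A,P): not NE [P1→B gives 9>7]
(A,Q): not NE [P2→P gives 4>2]
(A,R): not NE [P2→P gives 4>2]
(B,P): not NE [P2→R gives 9>2]
(B,Q): not NE [P1→A gives 8>7; P2→R gives 9>6]
(B,R): not NE [P1→A gives 7>6]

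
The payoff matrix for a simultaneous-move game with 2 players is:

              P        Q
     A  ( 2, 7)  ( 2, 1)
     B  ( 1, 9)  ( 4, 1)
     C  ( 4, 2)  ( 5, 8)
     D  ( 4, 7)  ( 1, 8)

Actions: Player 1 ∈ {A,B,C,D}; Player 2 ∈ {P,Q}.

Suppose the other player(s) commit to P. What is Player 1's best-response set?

BR_1 = {C,D}

u_1(A vs P) = 2
u_1(B vs P) = 1
u_1(C vs P) = 4
u_1(D vs P) = 4
max payoff 4 at {C,D}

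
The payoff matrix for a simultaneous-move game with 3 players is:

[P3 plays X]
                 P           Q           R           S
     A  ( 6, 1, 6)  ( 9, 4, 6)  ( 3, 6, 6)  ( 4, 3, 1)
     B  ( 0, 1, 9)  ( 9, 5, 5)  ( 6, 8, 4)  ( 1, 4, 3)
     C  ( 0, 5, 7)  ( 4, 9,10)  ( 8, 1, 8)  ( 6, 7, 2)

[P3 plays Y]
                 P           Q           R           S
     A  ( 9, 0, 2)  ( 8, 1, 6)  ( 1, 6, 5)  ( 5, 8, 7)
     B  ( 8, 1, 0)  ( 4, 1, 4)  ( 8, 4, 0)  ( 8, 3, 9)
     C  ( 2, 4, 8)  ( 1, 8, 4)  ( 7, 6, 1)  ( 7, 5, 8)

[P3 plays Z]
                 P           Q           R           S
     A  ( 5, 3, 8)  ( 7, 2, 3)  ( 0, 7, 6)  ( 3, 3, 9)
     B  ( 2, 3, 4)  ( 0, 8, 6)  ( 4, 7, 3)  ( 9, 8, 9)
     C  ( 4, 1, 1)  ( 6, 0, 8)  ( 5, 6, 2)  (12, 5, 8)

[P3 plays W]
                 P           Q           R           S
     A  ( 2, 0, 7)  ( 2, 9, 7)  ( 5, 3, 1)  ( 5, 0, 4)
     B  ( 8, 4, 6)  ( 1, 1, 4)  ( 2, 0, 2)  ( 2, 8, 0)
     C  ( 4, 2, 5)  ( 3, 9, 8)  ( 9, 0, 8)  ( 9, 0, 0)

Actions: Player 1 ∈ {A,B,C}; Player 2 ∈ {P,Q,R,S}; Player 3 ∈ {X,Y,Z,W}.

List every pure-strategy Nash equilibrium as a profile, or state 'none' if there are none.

(A,P,X): not NE [P2→R gives 6>1; P3→Z gives 8>6]
(A,P,Y): not NE [P2→S gives 8>0; P3→Z gives 8>2]
(A,P,Z): not NE [P2→R gives 7>3]
(A,P,W): not NE [P1→B gives 8>2; P2→Q gives 9>0; P3→Z gives 8>7]
(A,Q,X): not NE [P2→R gives 6>4; P3→W gives 7>6]
(A,Q,Y): not NE [P2→S gives 8>1; P3→W gives 7>6]
(A,Q,Z): not NE [P2→R gives 7>2; P3→W gives 7>3]
(A,Q,W): not NE [P1→C gives 3>2]
(A,R,X): not NE [P1→C gives 8>3]
(A,R,Y): not NE [P1→B gives 8>1; P2→S gives 8>6; P3→Z gives 6>5]
(A,R,Z): not NE [P1→C gives 5>0]
(A,R,W): not NE [P1→C gives 9>5; P2→Q gives 9>3; P3→Z gives 6>1]
(A,S,X): not NE [P1→C gives 6>4; P2→R gives 6>3; P3→Z gives 9>1]
(A,S,Y): not NE [P1→B gives 8>5; P3→Z gives 9>7]
(A,S,Z): not NE [P1→C gives 12>3; P2→R gives 7>3]
(A,S,W): not NE [P1→C gives 9>5; P2→Q gives 9>0; P3→Z gives 9>4]
(B,P,X): not NE [P1→A gives 6>0; P2→R gives 8>1]
(B,P,Y): not NE [P1→A gives 9>8; P2→R gives 4>1; P3→X gives 9>0]
(B,P,Z): not NE [P1→A gives 5>2; P2→S gives 8>3; P3→X gives 9>4]
(B,P,W): not NE [P2→S gives 8>4; P3→X gives 9>6]
(B,Q,X): not NE [P2→R gives 8>5; P3→Z gives 6>5]
(B,Q,Y): not NE [P1→A gives 8>4; P2→R gives 4>1; P3→Z gives 6>4]
(B,Q,Z): not NE [P1→A gives 7>0]
(B,Q,W): not NE [P1→C gives 3>1; P2→S gives 8>1; P3→Z gives 6>4]
(B,R,X): not NE [P1→C gives 8>6]
(B,R,Y): not NE [P3→X gives 4>0]
(B,R,Z): not NE [P1→C gives 5>4; P2→S gives 8>7; P3→X gives 4>3]
(B,R,W): not NE [P1→C gives 9>2; P2→S gives 8>0; P3→X gives 4>2]
(B,S,X): not NE [P1→C gives 6>1; P2→R gives 8>4; P3→Z gives 9>3]
(B,S,Y): not NE [P2→R gives 4>3]
(B,S,Z): not NE [P1→C gives 12>9]
(B,S,W): not NE [P1→C gives 9>2; P3→Z gives 9>0]
(C,P,X): not NE [P1→A gives 6>0; P2→Q gives 9>5; P3→Y gives 8>7]
(C,P,Y): not NE [P1→A gives 9>2; P2→Q gives 8>4]
(C,P,Z): not NE [P1→A gives 5>4; P2→R gives 6>1; P3→Y gives 8>1]
(C,P,W): not NE [P1→B gives 8>4; P2→Q gives 9>2; P3→Y gives 8>5]
(C,Q,X): not NE [P1→B gives 9>4]
(C,Q,Y): not NE [P1→A gives 8>1; P3→X gives 10>4]
(C,Q,Z): not NE [P1→A gives 7>6; P2→R gives 6>0; P3→X gives 10>8]
(C,Q,W): not NE [P3→X gives 10>8]
(C,R,X): not NE [P2→Q gives 9>1]
(C,R,Y): not NE [P1→B gives 8>7; P2→Q gives 8>6; P3→W gives 8>1]
(C,R,Z): not NE [P3→W gives 8>2]
(C,R,W): not NE [P2→Q gives 9>0]
(C,S,X): not NE [P2→Q gives 9>7; P3→Z gives 8>2]
(C,S,Y): not NE [P1→B gives 8>7; P2→Q gives 8>5]
(C,S,Z): not NE [P2→R gives 6>5]
(C,S,W): not NE [P2→Q gives 9>0; P3→Z gives 8>0]

PSNE: ∅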